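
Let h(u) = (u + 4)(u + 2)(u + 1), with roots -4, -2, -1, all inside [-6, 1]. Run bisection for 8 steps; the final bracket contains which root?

m = -2.5, h(m) = 1.125 (+); new bracket [-6, -2.5]
m = -4.25, h(m) = -1.828125 (−); new bracket [-4.25, -2.5]
m = -3.375, h(m) = 2.041016 (+); new bracket [-4.25, -3.375]
m = -3.8125, h(m) = 0.9558 (+); new bracket [-4.25, -3.8125]
m = -4.03125, h(m) = -0.1924 (−); new bracket [-4.03125, -3.8125]
m = -3.921875, h(m) = 0.4387 (+); new bracket [-4.03125, -3.921875]
m = -3.9765625, h(m) = 0.1379 (+); new bracket [-4.03125, -3.9765625]
m = -4.00390625, h(m) = -0.0235 (−); new bracket [-4.00390625, -3.9765625]

-4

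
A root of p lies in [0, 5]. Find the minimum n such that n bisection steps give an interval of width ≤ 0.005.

10

Width after n steps is 5/2^n. Need 2^n ≥ 5/0.005 = 1000.
2^9 = 512 < 1000 ≤ 2^10 = 1024, so n = 10.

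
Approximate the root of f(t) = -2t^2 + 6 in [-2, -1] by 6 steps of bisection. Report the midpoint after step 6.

f(-1.5) = 1.5 > 0, so the root lies in [-2, -1.5]
f(-1.75) = -0.125 < 0, so the root lies in [-1.75, -1.5]
f(-1.625) = 0.71875 > 0, so the root lies in [-1.75, -1.625]
f(-1.6875) = 0.3047 > 0, so the root lies in [-1.75, -1.6875]
f(-1.71875) = 0.0918 > 0, so the root lies in [-1.75, -1.71875]
f(-1.734375) = -0.0161 < 0, so the root lies in [-1.734375, -1.71875]

-1.734375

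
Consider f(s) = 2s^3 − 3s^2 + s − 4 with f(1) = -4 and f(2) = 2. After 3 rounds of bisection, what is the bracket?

[1.75, 1.875]

s = 1.5 gives f = -2.5, negative; keep [1.5, 2]
s = 1.75 gives f = -0.71875, negative; keep [1.75, 2]
s = 1.875 gives f = 0.511719, positive; keep [1.75, 1.875]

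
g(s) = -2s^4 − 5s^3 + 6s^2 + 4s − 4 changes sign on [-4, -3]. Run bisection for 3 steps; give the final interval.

[-3.25, -3.125]

g(-3.5) = -30.25 < 0, so the root lies in [-3.5, -3]
g(-3.25) = -5.117188 < 0, so the root lies in [-3.25, -3]
g(-3.125) = 3.946777 > 0, so the root lies in [-3.25, -3.125]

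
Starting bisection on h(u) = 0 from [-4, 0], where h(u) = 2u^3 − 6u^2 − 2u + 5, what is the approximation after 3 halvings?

-0.5

h(-2) = -31 < 0, so the root lies in [-2, 0]
h(-1) = -1 < 0, so the root lies in [-1, 0]
h(-0.5) = 4.25 > 0, so the root lies in [-1, -0.5]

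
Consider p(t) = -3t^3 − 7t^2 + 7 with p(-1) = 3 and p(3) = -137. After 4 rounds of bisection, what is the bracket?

[0.75, 1]

m = 1, p(m) = -3 (−); new bracket [-1, 1]
m = 0, p(m) = 7 (+); new bracket [0, 1]
m = 0.5, p(m) = 4.875 (+); new bracket [0.5, 1]
m = 0.75, p(m) = 1.7969 (+); new bracket [0.75, 1]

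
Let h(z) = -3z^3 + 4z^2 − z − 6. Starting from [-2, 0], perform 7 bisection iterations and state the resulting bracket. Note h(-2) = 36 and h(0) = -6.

m = -1, h(m) = 2 (+); new bracket [-1, 0]
m = -0.5, h(m) = -4.125 (−); new bracket [-1, -0.5]
m = -0.75, h(m) = -1.734375 (−); new bracket [-1, -0.75]
m = -0.875, h(m) = -0.0527 (−); new bracket [-1, -0.875]
m = -0.9375, h(m) = 0.925 (+); new bracket [-0.9375, -0.875]
m = -0.90625, h(m) = 0.4243 (+); new bracket [-0.90625, -0.875]
m = -0.890625, h(m) = 0.1828 (+); new bracket [-0.890625, -0.875]

[-0.890625, -0.875]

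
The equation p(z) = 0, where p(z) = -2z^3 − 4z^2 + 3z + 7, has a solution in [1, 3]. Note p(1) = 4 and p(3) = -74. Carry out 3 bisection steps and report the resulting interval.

[1.25, 1.5]

midpoint 2: p = -19 < 0 → [1, 2]
midpoint 1.5: p = -4.25 < 0 → [1, 1.5]
midpoint 1.25: p = 0.59375 > 0 → [1.25, 1.5]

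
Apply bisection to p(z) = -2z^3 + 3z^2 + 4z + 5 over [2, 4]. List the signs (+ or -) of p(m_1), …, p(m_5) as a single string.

p(3) = -10 < 0, so the root lies in [2, 3]
p(2.5) = 2.5 > 0, so the root lies in [2.5, 3]
p(2.75) = -2.90625 < 0, so the root lies in [2.5, 2.75]
p(2.625) = -0.0039 < 0, so the root lies in [2.5, 2.625]
p(2.5625) = 1.2964 > 0, so the root lies in [2.5625, 2.625]

-+--+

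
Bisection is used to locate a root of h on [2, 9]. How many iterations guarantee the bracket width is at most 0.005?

11

Width after n steps is 7/2^n. Need 2^n ≥ 7/0.005 = 1400.
2^10 = 1024 < 1400 ≤ 2^11 = 2048, so n = 11.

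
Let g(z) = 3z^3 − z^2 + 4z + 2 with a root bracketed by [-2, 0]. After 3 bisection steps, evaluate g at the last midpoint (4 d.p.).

0.8906

g(-1) = -6 < 0, so the root lies in [-1, 0]
g(-0.5) = -0.625 < 0, so the root lies in [-0.5, 0]
g(-0.25) = 0.890625 > 0, so the root lies in [-0.5, -0.25]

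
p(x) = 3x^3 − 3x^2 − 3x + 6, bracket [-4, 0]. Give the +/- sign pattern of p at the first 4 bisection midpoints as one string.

p(-2) = -24 < 0, so the root lies in [-2, 0]
p(-1) = 3 > 0, so the root lies in [-2, -1]
p(-1.5) = -6.375 < 0, so the root lies in [-1.5, -1]
p(-1.25) = -0.7969 < 0, so the root lies in [-1.25, -1]

-+--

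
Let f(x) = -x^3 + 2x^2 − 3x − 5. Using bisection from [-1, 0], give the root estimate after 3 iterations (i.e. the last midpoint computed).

m = -0.5, f(m) = -2.875 (−); new bracket [-1, -0.5]
m = -0.75, f(m) = -1.203125 (−); new bracket [-1, -0.75]
m = -0.875, f(m) = -0.173828 (−); new bracket [-1, -0.875]

-0.875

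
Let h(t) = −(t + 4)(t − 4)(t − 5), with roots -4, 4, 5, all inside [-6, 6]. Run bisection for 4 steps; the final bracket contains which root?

midpoint 0: h = -80 < 0 → [-6, 0]
midpoint -3: h = -56 < 0 → [-6, -3]
midpoint -4.5: h = 40.375 > 0 → [-4.5, -3]
midpoint -3.75: h = -16.9531 < 0 → [-4.5, -3.75]

-4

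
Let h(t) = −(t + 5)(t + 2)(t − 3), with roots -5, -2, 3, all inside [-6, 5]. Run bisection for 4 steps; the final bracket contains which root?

h(-0.5) = 23.625 > 0, so the root lies in [-0.5, 5]
h(2.25) = 23.109375 > 0, so the root lies in [2.25, 5]
h(3.625) = -30.322266 < 0, so the root lies in [2.25, 3.625]
h(2.9375) = 2.4495 > 0, so the root lies in [2.9375, 3.625]

3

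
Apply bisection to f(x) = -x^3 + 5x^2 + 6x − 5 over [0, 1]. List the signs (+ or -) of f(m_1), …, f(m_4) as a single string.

midpoint 0.5: f = -0.875 < 0 → [0.5, 1]
midpoint 0.75: f = 1.890625 > 0 → [0.5, 0.75]
midpoint 0.625: f = 0.458984 > 0 → [0.5, 0.625]
midpoint 0.5625: f = -0.2209 < 0 → [0.5625, 0.625]

-++-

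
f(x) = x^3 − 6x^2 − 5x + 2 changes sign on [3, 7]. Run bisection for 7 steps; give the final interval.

midpoint 5: f = -48 < 0 → [5, 7]
midpoint 6: f = -28 < 0 → [6, 7]
midpoint 6.5: f = -9.375 < 0 → [6.5, 7]
midpoint 6.75: f = 2.4219 > 0 → [6.5, 6.75]
midpoint 6.625: f = -3.6934 < 0 → [6.625, 6.75]
midpoint 6.6875: f = -0.6907 < 0 → [6.6875, 6.75]
midpoint 6.71875: f = 0.8518 > 0 → [6.6875, 6.71875]

[6.6875, 6.71875]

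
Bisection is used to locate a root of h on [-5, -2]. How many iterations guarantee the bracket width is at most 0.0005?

Width after n steps is 3/2^n. Need 2^n ≥ 3/0.0005 = 6000.
2^12 = 4096 < 6000 ≤ 2^13 = 8192, so n = 13.

13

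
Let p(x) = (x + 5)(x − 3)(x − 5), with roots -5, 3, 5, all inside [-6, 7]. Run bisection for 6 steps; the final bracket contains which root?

-5

m = 0.5, p(m) = 61.875 (+); new bracket [-6, 0.5]
m = -2.75, p(m) = 100.265625 (+); new bracket [-6, -2.75]
m = -4.375, p(m) = 43.212891 (+); new bracket [-6, -4.375]
m = -5.1875, p(m) = -15.6394 (−); new bracket [-5.1875, -4.375]
m = -4.78125, p(m) = 16.6491 (+); new bracket [-5.1875, -4.78125]
m = -4.984375, p(m) = 1.2456 (+); new bracket [-5.1875, -4.984375]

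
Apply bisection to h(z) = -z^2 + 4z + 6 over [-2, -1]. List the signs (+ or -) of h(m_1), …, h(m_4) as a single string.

--+-

m = -1.5, h(m) = -2.25 (−); new bracket [-1.5, -1]
m = -1.25, h(m) = -0.5625 (−); new bracket [-1.25, -1]
m = -1.125, h(m) = 0.234375 (+); new bracket [-1.25, -1.125]
m = -1.1875, h(m) = -0.1602 (−); new bracket [-1.1875, -1.125]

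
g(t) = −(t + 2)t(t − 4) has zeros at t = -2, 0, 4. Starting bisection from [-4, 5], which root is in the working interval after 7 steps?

4

t = 0.5 gives g = 4.375, positive; keep [0.5, 5]
t = 2.75 gives g = 16.328125, positive; keep [2.75, 5]
t = 3.875 gives g = 2.845703, positive; keep [3.875, 5]
t = 4.4375 gives g = -12.4978, negative; keep [3.875, 4.4375]
t = 4.15625 gives g = -3.998, negative; keep [3.875, 4.15625]
t = 4.015625 gives g = -0.3774, negative; keep [3.875, 4.015625]
t = 3.9453125 gives g = 1.2828, positive; keep [3.9453125, 4.015625]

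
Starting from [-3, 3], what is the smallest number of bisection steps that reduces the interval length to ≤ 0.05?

Width after n steps is 6/2^n. Need 2^n ≥ 6/0.05 = 120.
2^6 = 64 < 120 ≤ 2^7 = 128, so n = 7.

7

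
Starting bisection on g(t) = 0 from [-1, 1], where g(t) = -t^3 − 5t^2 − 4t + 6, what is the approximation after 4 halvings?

0.625

g(0) = 6 > 0, so the root lies in [0, 1]
g(0.5) = 2.625 > 0, so the root lies in [0.5, 1]
g(0.75) = -0.234375 < 0, so the root lies in [0.5, 0.75]
g(0.625) = 1.3027 > 0, so the root lies in [0.625, 0.75]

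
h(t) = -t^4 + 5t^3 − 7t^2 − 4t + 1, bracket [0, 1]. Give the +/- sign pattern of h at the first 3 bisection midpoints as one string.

--+

midpoint 0.5: h = -2.1875 < 0 → [0, 0.5]
midpoint 0.25: h = -0.363281 < 0 → [0, 0.25]
midpoint 0.125: h = 0.400146 > 0 → [0.125, 0.25]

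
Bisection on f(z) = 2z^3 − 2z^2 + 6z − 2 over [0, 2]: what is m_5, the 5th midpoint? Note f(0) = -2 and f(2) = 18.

0.3125

m = 1, f(m) = 4 (+); new bracket [0, 1]
m = 0.5, f(m) = 0.75 (+); new bracket [0, 0.5]
m = 0.25, f(m) = -0.59375 (−); new bracket [0.25, 0.5]
m = 0.375, f(m) = 0.0742 (+); new bracket [0.25, 0.375]
m = 0.3125, f(m) = -0.2593 (−); new bracket [0.3125, 0.375]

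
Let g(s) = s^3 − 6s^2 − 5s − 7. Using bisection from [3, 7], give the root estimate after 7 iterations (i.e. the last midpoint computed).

g(5) = -57 < 0, so the root lies in [5, 7]
g(6) = -37 < 0, so the root lies in [6, 7]
g(6.5) = -18.375 < 0, so the root lies in [6.5, 7]
g(6.75) = -6.5781 < 0, so the root lies in [6.75, 7]
g(6.875) = -0.0176 < 0, so the root lies in [6.875, 7]
g(6.9375) = 3.4333 > 0, so the root lies in [6.875, 6.9375]
g(6.90625) = 1.6935 > 0, so the root lies in [6.875, 6.90625]

6.90625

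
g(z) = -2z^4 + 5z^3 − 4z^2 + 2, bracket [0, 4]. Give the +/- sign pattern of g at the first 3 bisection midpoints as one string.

-+-

z = 2 gives g = -6, negative; keep [0, 2]
z = 1 gives g = 1, positive; keep [1, 2]
z = 1.5 gives g = -0.25, negative; keep [1, 1.5]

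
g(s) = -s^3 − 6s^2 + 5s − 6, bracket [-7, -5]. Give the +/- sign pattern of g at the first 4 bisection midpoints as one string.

---+

midpoint -6: g = -36 < 0 → [-7, -6]
midpoint -6.5: g = -17.375 < 0 → [-7, -6.5]
midpoint -6.75: g = -5.578125 < 0 → [-7, -6.75]
midpoint -6.875: g = 0.9824 > 0 → [-6.875, -6.75]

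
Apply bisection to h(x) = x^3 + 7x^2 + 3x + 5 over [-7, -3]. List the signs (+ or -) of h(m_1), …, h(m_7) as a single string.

+++-+-+

h(-5) = 40 > 0, so the root lies in [-7, -5]
h(-6) = 23 > 0, so the root lies in [-7, -6]
h(-6.5) = 6.625 > 0, so the root lies in [-7, -6.5]
h(-6.75) = -3.8594 < 0, so the root lies in [-6.75, -6.5]
h(-6.625) = 1.584 > 0, so the root lies in [-6.75, -6.625]
h(-6.6875) = -1.0867 < 0, so the root lies in [-6.6875, -6.625]
h(-6.65625) = 0.2613 > 0, so the root lies in [-6.6875, -6.65625]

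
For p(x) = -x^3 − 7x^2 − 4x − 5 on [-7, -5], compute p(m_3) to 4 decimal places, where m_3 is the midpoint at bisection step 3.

10.6094

p(-6) = -17 < 0, so the root lies in [-7, -6]
p(-6.5) = -0.125 < 0, so the root lies in [-7, -6.5]
p(-6.75) = 10.609375 > 0, so the root lies in [-6.75, -6.5]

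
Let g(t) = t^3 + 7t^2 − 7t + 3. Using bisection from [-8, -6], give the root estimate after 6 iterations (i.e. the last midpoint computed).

-7.90625

g(-7) = 52 > 0, so the root lies in [-8, -7]
g(-7.5) = 27.375 > 0, so the root lies in [-8, -7.5]
g(-7.75) = 12.203125 > 0, so the root lies in [-8, -7.75]
g(-7.875) = 3.8613 > 0, so the root lies in [-8, -7.875]
g(-7.9375) = -0.5037 < 0, so the root lies in [-7.9375, -7.875]
g(-7.90625) = 1.6952 > 0, so the root lies in [-7.9375, -7.90625]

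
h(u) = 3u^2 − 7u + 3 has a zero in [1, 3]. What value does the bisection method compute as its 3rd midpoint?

midpoint 2: h = 1 > 0 → [1, 2]
midpoint 1.5: h = -0.75 < 0 → [1.5, 2]
midpoint 1.75: h = -0.0625 < 0 → [1.75, 2]

1.75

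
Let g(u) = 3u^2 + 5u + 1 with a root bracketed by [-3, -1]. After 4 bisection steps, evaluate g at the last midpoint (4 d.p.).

-0.2031

midpoint -2: g = 3 > 0 → [-2, -1]
midpoint -1.5: g = 0.25 > 0 → [-1.5, -1]
midpoint -1.25: g = -0.5625 < 0 → [-1.5, -1.25]
midpoint -1.375: g = -0.2031 < 0 → [-1.5, -1.375]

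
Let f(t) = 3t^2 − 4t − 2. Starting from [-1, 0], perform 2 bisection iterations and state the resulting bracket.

t = -0.5 gives f = 0.75, positive; keep [-0.5, 0]
t = -0.25 gives f = -0.8125, negative; keep [-0.5, -0.25]

[-0.5, -0.25]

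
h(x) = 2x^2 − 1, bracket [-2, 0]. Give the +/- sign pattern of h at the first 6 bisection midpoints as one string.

h(-1) = 1 > 0, so the root lies in [-1, 0]
h(-0.5) = -0.5 < 0, so the root lies in [-1, -0.5]
h(-0.75) = 0.125 > 0, so the root lies in [-0.75, -0.5]
h(-0.625) = -0.2188 < 0, so the root lies in [-0.75, -0.625]
h(-0.6875) = -0.0547 < 0, so the root lies in [-0.75, -0.6875]
h(-0.71875) = 0.0332 > 0, so the root lies in [-0.71875, -0.6875]

+-+--+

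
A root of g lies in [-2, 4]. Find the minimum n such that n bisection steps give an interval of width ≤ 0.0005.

Width after n steps is 6/2^n. Need 2^n ≥ 6/0.0005 = 12000.
2^13 = 8192 < 12000 ≤ 2^14 = 16384, so n = 14.

14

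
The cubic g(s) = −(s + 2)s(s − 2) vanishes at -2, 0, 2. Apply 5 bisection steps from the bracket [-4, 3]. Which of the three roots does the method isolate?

s = -0.5 gives g = -1.875, negative; keep [-4, -0.5]
s = -2.25 gives g = 2.390625, positive; keep [-2.25, -0.5]
s = -1.375 gives g = -2.900391, negative; keep [-2.25, -1.375]
s = -1.8125 gives g = -1.2957, negative; keep [-2.25, -1.8125]
s = -2.03125 gives g = 0.2559, positive; keep [-2.03125, -1.8125]

-2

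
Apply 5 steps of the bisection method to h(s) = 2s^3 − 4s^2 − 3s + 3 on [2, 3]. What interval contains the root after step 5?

[2.34375, 2.375]

h(2.5) = 1.75 > 0, so the root lies in [2, 2.5]
h(2.25) = -1.21875 < 0, so the root lies in [2.25, 2.5]
h(2.375) = 0.105469 > 0, so the root lies in [2.25, 2.375]
h(2.3125) = -0.5952 < 0, so the root lies in [2.3125, 2.375]
h(2.34375) = -0.2547 < 0, so the root lies in [2.34375, 2.375]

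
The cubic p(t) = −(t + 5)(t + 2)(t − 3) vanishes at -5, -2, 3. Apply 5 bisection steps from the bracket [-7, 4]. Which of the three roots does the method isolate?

midpoint -1.5: p = 7.875 > 0 → [-1.5, 4]
midpoint 1.25: p = 35.546875 > 0 → [1.25, 4]
midpoint 2.625: p = 13.224609 > 0 → [2.625, 4]
midpoint 3.3125: p = -13.8 < 0 → [2.625, 3.3125]
midpoint 2.96875: p = 1.2373 > 0 → [2.96875, 3.3125]

3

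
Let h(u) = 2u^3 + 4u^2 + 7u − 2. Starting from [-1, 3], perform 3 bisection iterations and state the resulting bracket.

m = 1, h(m) = 11 (+); new bracket [-1, 1]
m = 0, h(m) = -2 (−); new bracket [0, 1]
m = 0.5, h(m) = 2.75 (+); new bracket [0, 0.5]

[0, 0.5]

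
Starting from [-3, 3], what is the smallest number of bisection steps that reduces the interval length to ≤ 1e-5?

20

Width after n steps is 6/2^n. Need 2^n ≥ 6/1e-5 = 600000.
2^19 = 524288 < 600000 ≤ 2^20 = 1048576, so n = 20.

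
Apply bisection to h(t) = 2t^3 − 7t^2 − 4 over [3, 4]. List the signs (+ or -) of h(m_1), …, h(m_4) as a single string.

-+-+

t = 3.5 gives h = -4, negative; keep [3.5, 4]
t = 3.75 gives h = 3.03125, positive; keep [3.5, 3.75]
t = 3.625 gives h = -0.714844, negative; keep [3.625, 3.75]
t = 3.6875 gives h = 1.0991, positive; keep [3.625, 3.6875]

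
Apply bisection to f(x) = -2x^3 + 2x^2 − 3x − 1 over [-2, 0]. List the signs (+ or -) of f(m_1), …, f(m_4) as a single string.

midpoint -1: f = 6 > 0 → [-1, 0]
midpoint -0.5: f = 1.25 > 0 → [-0.5, 0]
midpoint -0.25: f = -0.09375 < 0 → [-0.5, -0.25]
midpoint -0.375: f = 0.5117 > 0 → [-0.375, -0.25]

++-+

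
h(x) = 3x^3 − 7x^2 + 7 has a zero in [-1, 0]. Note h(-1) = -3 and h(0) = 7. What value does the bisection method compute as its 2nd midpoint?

-0.75

m = -0.5, h(m) = 4.875 (+); new bracket [-1, -0.5]
m = -0.75, h(m) = 1.796875 (+); new bracket [-1, -0.75]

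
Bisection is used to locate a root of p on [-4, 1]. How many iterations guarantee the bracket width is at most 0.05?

Width after n steps is 5/2^n. Need 2^n ≥ 5/0.05 = 100.
2^6 = 64 < 100 ≤ 2^7 = 128, so n = 7.

7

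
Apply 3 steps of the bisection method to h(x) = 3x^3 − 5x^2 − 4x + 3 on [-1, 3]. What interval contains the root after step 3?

m = 1, h(m) = -3 (−); new bracket [1, 3]
m = 2, h(m) = -1 (−); new bracket [2, 3]
m = 2.5, h(m) = 8.625 (+); new bracket [2, 2.5]

[2, 2.5]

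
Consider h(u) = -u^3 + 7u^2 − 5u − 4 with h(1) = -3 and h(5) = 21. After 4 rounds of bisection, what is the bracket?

u = 3 gives h = 17, positive; keep [1, 3]
u = 2 gives h = 6, positive; keep [1, 2]
u = 1.5 gives h = 0.875, positive; keep [1, 1.5]
u = 1.25 gives h = -1.2656, negative; keep [1.25, 1.5]

[1.25, 1.5]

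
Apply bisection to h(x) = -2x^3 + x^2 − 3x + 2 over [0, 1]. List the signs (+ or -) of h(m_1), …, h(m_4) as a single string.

m = 0.5, h(m) = 0.5 (+); new bracket [0.5, 1]
m = 0.75, h(m) = -0.53125 (−); new bracket [0.5, 0.75]
m = 0.625, h(m) = 0.027344 (+); new bracket [0.625, 0.75]
m = 0.6875, h(m) = -0.2397 (−); new bracket [0.625, 0.6875]

+-+-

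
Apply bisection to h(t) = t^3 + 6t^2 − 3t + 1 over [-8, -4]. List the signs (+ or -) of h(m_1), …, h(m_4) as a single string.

+--+

h(-6) = 19 > 0, so the root lies in [-8, -6]
h(-7) = -27 < 0, so the root lies in [-7, -6]
h(-6.5) = -0.625 < 0, so the root lies in [-6.5, -6]
h(-6.25) = 9.9844 > 0, so the root lies in [-6.5, -6.25]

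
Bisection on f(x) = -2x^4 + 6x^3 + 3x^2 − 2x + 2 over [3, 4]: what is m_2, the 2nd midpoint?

3.25

f(3.5) = -11.125 < 0, so the root lies in [3, 3.5]
f(3.25) = 10.023438 > 0, so the root lies in [3.25, 3.5]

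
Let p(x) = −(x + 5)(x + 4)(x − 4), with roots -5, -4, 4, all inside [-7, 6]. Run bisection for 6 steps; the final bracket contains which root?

4

midpoint -0.5: p = 70.875 > 0 → [-0.5, 6]
midpoint 2.75: p = 65.390625 > 0 → [2.75, 6]
midpoint 4.375: p = -29.443359 < 0 → [2.75, 4.375]
midpoint 3.5625: p = 28.3298 > 0 → [3.5625, 4.375]
midpoint 3.96875: p = 2.2334 > 0 → [3.96875, 4.375]
midpoint 4.171875: p = -12.8823 < 0 → [3.96875, 4.171875]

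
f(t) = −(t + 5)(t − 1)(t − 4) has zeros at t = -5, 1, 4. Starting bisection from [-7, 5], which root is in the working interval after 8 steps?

-5

t = -1 gives f = -40, negative; keep [-7, -1]
t = -4 gives f = -40, negative; keep [-7, -4]
t = -5.5 gives f = 30.875, positive; keep [-5.5, -4]
t = -4.75 gives f = -12.5781, negative; keep [-5.5, -4.75]
t = -5.125 gives f = 6.9863, positive; keep [-5.125, -4.75]
t = -4.9375 gives f = -3.3167, negative; keep [-5.125, -4.9375]
t = -5.03125 gives f = 1.7022, positive; keep [-5.03125, -4.9375]
t = -4.984375 gives f = -0.8401, negative; keep [-5.03125, -4.984375]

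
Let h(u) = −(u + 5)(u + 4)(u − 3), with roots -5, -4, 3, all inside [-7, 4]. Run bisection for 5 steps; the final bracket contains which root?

midpoint -1.5: h = 39.375 > 0 → [-1.5, 4]
midpoint 1.25: h = 57.421875 > 0 → [1.25, 4]
midpoint 2.625: h = 18.943359 > 0 → [2.625, 4]
midpoint 3.3125: h = -18.9954 < 0 → [2.625, 3.3125]
midpoint 2.96875: h = 1.7354 > 0 → [2.96875, 3.3125]

3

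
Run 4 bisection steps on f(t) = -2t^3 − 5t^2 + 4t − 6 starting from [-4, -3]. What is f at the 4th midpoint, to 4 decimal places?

midpoint -3.5: f = 4.5 > 0 → [-3.5, -3]
midpoint -3.25: f = -3.15625 < 0 → [-3.5, -3.25]
midpoint -3.375: f = 0.433594 > 0 → [-3.375, -3.25]
midpoint -3.3125: f = -1.4194 < 0 → [-3.375, -3.3125]

-1.4194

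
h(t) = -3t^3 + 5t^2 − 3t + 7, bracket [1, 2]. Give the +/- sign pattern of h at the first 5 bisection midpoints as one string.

++-+-

h(1.5) = 3.625 > 0, so the root lies in [1.5, 2]
h(1.75) = 0.984375 > 0, so the root lies in [1.75, 2]
h(1.875) = -0.822266 < 0, so the root lies in [1.75, 1.875]
h(1.8125) = 0.1252 > 0, so the root lies in [1.8125, 1.875]
h(1.84375) = -0.3372 < 0, so the root lies in [1.8125, 1.84375]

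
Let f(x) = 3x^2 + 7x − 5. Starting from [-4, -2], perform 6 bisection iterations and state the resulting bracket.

[-2.9375, -2.90625]

midpoint -3: f = 1 > 0 → [-3, -2]
midpoint -2.5: f = -3.75 < 0 → [-3, -2.5]
midpoint -2.75: f = -1.5625 < 0 → [-3, -2.75]
midpoint -2.875: f = -0.3281 < 0 → [-3, -2.875]
midpoint -2.9375: f = 0.3242 > 0 → [-2.9375, -2.875]
midpoint -2.90625: f = -0.0049 < 0 → [-2.9375, -2.90625]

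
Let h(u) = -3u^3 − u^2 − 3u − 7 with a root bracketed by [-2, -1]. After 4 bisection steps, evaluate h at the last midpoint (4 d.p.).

u = -1.5 gives h = 5.375, positive; keep [-1.5, -1]
u = -1.25 gives h = 1.046875, positive; keep [-1.25, -1]
u = -1.125 gives h = -0.619141, negative; keep [-1.25, -1.125]
u = -1.1875 gives h = 0.176, positive; keep [-1.1875, -1.125]

0.1760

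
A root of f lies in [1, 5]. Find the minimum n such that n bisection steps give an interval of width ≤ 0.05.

7

Width after n steps is 4/2^n. Need 2^n ≥ 4/0.05 = 80.
2^6 = 64 < 80 ≤ 2^7 = 128, so n = 7.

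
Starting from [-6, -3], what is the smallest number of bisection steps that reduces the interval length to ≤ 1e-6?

22

Width after n steps is 3/2^n. Need 2^n ≥ 3/1e-6 = 3000000.
2^21 = 2097152 < 3000000 ≤ 2^22 = 4194304, so n = 22.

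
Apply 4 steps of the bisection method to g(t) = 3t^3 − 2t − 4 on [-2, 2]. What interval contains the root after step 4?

g(0) = -4 < 0, so the root lies in [0, 2]
g(1) = -3 < 0, so the root lies in [1, 2]
g(1.5) = 3.125 > 0, so the root lies in [1, 1.5]
g(1.25) = -0.6406 < 0, so the root lies in [1.25, 1.5]

[1.25, 1.5]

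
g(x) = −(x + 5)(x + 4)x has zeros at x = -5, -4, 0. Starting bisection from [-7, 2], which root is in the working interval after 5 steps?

g(-2.5) = 9.375 > 0, so the root lies in [-2.5, 2]
g(-0.25) = 4.453125 > 0, so the root lies in [-0.25, 2]
g(0.875) = -25.060547 < 0, so the root lies in [-0.25, 0.875]
g(0.3125) = -7.1594 < 0, so the root lies in [-0.25, 0.3125]
g(0.03125) = -0.6338 < 0, so the root lies in [-0.25, 0.03125]

0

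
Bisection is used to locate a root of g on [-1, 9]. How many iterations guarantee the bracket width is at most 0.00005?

18

Width after n steps is 10/2^n. Need 2^n ≥ 10/0.00005 = 200000.
2^17 = 131072 < 200000 ≤ 2^18 = 262144, so n = 18.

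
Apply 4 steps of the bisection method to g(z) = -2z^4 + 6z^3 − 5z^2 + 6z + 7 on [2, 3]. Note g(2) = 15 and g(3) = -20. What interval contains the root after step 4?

midpoint 2.5: g = 6.375 > 0 → [2.5, 3]
midpoint 2.75: g = -3.914062 < 0 → [2.5, 2.75]
midpoint 2.625: g = 1.862793 > 0 → [2.625, 2.75]
midpoint 2.6875: g = -0.8565 < 0 → [2.625, 2.6875]

[2.625, 2.6875]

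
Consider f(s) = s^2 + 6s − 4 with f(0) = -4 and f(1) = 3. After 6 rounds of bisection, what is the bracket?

s = 0.5 gives f = -0.75, negative; keep [0.5, 1]
s = 0.75 gives f = 1.0625, positive; keep [0.5, 0.75]
s = 0.625 gives f = 0.140625, positive; keep [0.5, 0.625]
s = 0.5625 gives f = -0.3086, negative; keep [0.5625, 0.625]
s = 0.59375 gives f = -0.085, negative; keep [0.59375, 0.625]
s = 0.609375 gives f = 0.0276, positive; keep [0.59375, 0.609375]

[0.59375, 0.609375]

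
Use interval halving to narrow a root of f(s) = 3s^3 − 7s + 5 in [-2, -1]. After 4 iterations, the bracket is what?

s = -1.5 gives f = 5.375, positive; keep [-2, -1.5]
s = -1.75 gives f = 1.171875, positive; keep [-2, -1.75]
s = -1.875 gives f = -1.650391, negative; keep [-1.875, -1.75]
s = -1.8125 gives f = -0.1755, negative; keep [-1.8125, -1.75]

[-1.8125, -1.75]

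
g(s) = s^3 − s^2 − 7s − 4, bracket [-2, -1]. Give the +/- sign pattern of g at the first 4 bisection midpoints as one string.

+-++

g(-1.5) = 0.875 > 0, so the root lies in [-2, -1.5]
g(-1.75) = -0.171875 < 0, so the root lies in [-1.75, -1.5]
g(-1.625) = 0.443359 > 0, so the root lies in [-1.75, -1.625]
g(-1.6875) = 0.1594 > 0, so the root lies in [-1.75, -1.6875]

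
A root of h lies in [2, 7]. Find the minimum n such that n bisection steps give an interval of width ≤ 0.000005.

Width after n steps is 5/2^n. Need 2^n ≥ 5/0.000005 = 1000000.
2^19 = 524288 < 1000000 ≤ 2^20 = 1048576, so n = 20.

20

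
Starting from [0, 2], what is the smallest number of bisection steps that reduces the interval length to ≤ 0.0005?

12

Width after n steps is 2/2^n. Need 2^n ≥ 2/0.0005 = 4000.
2^11 = 2048 < 4000 ≤ 2^12 = 4096, so n = 12.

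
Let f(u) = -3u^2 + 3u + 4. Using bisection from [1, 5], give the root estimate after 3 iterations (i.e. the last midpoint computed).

f(3) = -14 < 0, so the root lies in [1, 3]
f(2) = -2 < 0, so the root lies in [1, 2]
f(1.5) = 1.75 > 0, so the root lies in [1.5, 2]

1.5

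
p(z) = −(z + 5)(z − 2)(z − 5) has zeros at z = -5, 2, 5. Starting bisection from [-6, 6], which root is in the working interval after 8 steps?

m = 0, p(m) = -50 (−); new bracket [-6, 0]
m = -3, p(m) = -80 (−); new bracket [-6, -3]
m = -4.5, p(m) = -30.875 (−); new bracket [-6, -4.5]
m = -5.25, p(m) = 18.5781 (+); new bracket [-5.25, -4.5]
m = -4.875, p(m) = -8.4863 (−); new bracket [-5.25, -4.875]
m = -5.0625, p(m) = 4.4417 (+); new bracket [-5.0625, -4.875]
m = -4.96875, p(m) = -2.1709 (−); new bracket [-5.0625, -4.96875]
m = -5.015625, p(m) = 1.0979 (+); new bracket [-5.015625, -4.96875]

-5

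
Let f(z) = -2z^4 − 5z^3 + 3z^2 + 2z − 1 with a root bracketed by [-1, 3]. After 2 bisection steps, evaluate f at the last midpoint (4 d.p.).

-1.0000

m = 1, f(m) = -3 (−); new bracket [-1, 1]
m = 0, f(m) = -1 (−); new bracket [-1, 0]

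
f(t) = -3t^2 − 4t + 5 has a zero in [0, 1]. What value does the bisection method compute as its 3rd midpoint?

m = 0.5, f(m) = 2.25 (+); new bracket [0.5, 1]
m = 0.75, f(m) = 0.3125 (+); new bracket [0.75, 1]
m = 0.875, f(m) = -0.796875 (−); new bracket [0.75, 0.875]

0.875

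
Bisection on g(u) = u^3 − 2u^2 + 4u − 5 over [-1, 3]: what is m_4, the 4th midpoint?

1.75

midpoint 1: g = -2 < 0 → [1, 3]
midpoint 2: g = 3 > 0 → [1, 2]
midpoint 1.5: g = -0.125 < 0 → [1.5, 2]
midpoint 1.75: g = 1.2344 > 0 → [1.5, 1.75]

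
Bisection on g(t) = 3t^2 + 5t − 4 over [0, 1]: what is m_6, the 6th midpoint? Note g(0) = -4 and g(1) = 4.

0.578125

g(0.5) = -0.75 < 0, so the root lies in [0.5, 1]
g(0.75) = 1.4375 > 0, so the root lies in [0.5, 0.75]
g(0.625) = 0.296875 > 0, so the root lies in [0.5, 0.625]
g(0.5625) = -0.2383 < 0, so the root lies in [0.5625, 0.625]
g(0.59375) = 0.0264 > 0, so the root lies in [0.5625, 0.59375]
g(0.578125) = -0.1067 < 0, so the root lies in [0.578125, 0.59375]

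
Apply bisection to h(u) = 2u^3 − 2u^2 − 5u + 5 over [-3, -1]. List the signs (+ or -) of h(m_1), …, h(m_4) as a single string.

-+--

m = -2, h(m) = -9 (−); new bracket [-2, -1]
m = -1.5, h(m) = 1.25 (+); new bracket [-2, -1.5]
m = -1.75, h(m) = -3.09375 (−); new bracket [-1.75, -1.5]
m = -1.625, h(m) = -0.7383 (−); new bracket [-1.625, -1.5]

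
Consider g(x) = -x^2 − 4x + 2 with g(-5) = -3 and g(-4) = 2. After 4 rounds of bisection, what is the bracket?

x = -4.5 gives g = -0.25, negative; keep [-4.5, -4]
x = -4.25 gives g = 0.9375, positive; keep [-4.5, -4.25]
x = -4.375 gives g = 0.359375, positive; keep [-4.5, -4.375]
x = -4.4375 gives g = 0.0586, positive; keep [-4.5, -4.4375]

[-4.5, -4.4375]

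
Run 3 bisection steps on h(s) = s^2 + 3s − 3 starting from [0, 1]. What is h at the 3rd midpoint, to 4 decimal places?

0.3906

midpoint 0.5: h = -1.25 < 0 → [0.5, 1]
midpoint 0.75: h = -0.1875 < 0 → [0.75, 1]
midpoint 0.875: h = 0.390625 > 0 → [0.75, 0.875]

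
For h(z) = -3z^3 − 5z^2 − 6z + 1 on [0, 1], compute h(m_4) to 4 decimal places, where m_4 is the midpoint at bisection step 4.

z = 0.5 gives h = -3.625, negative; keep [0, 0.5]
z = 0.25 gives h = -0.859375, negative; keep [0, 0.25]
z = 0.125 gives h = 0.166016, positive; keep [0.125, 0.25]
z = 0.1875 gives h = -0.3206, negative; keep [0.125, 0.1875]

-0.3206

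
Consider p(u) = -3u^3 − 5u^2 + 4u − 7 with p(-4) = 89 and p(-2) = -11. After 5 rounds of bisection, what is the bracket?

[-2.5625, -2.5]

u = -3 gives p = 17, positive; keep [-3, -2]
u = -2.5 gives p = -1.375, negative; keep [-3, -2.5]
u = -2.75 gives p = 6.578125, positive; keep [-2.75, -2.5]
u = -2.625 gives p = 2.3105, positive; keep [-2.625, -2.5]
u = -2.5625 gives p = 0.3972, positive; keep [-2.5625, -2.5]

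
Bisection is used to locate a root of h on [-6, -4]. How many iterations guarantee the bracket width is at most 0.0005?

Width after n steps is 2/2^n. Need 2^n ≥ 2/0.0005 = 4000.
2^11 = 2048 < 4000 ≤ 2^12 = 4096, so n = 12.

12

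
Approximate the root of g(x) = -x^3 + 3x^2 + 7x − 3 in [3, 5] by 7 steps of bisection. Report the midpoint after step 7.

4.421875

midpoint 4: g = 9 > 0 → [4, 5]
midpoint 4.5: g = -1.875 < 0 → [4, 4.5]
midpoint 4.25: g = 4.171875 > 0 → [4.25, 4.5]
midpoint 4.375: g = 1.3066 > 0 → [4.375, 4.5]
midpoint 4.4375: g = -0.2439 < 0 → [4.375, 4.4375]
midpoint 4.40625: g = 0.5414 > 0 → [4.40625, 4.4375]
midpoint 4.421875: g = 0.1512 > 0 → [4.421875, 4.4375]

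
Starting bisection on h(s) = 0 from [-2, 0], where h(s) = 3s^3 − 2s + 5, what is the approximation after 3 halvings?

s = -1 gives h = 4, positive; keep [-2, -1]
s = -1.5 gives h = -2.125, negative; keep [-1.5, -1]
s = -1.25 gives h = 1.640625, positive; keep [-1.5, -1.25]

-1.25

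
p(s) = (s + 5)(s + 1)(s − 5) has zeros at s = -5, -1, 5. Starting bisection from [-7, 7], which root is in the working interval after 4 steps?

5

midpoint 0: p = -25 < 0 → [0, 7]
midpoint 3.5: p = -57.375 < 0 → [3.5, 7]
midpoint 5.25: p = 16.015625 > 0 → [3.5, 5.25]
midpoint 4.375: p = -31.4941 < 0 → [4.375, 5.25]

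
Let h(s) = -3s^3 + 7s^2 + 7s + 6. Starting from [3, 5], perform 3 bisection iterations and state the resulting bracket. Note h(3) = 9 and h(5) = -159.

[3, 3.25]

h(4) = -46 < 0, so the root lies in [3, 4]
h(3.5) = -12.375 < 0, so the root lies in [3, 3.5]
h(3.25) = -0.296875 < 0, so the root lies in [3, 3.25]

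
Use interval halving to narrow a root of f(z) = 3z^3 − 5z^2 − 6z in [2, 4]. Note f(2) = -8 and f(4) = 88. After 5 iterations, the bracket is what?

[2.4375, 2.5]

f(3) = 18 > 0, so the root lies in [2, 3]
f(2.5) = 0.625 > 0, so the root lies in [2, 2.5]
f(2.25) = -4.640625 < 0, so the root lies in [2.25, 2.5]
f(2.375) = -2.2637 < 0, so the root lies in [2.375, 2.5]
f(2.4375) = -0.8855 < 0, so the root lies in [2.4375, 2.5]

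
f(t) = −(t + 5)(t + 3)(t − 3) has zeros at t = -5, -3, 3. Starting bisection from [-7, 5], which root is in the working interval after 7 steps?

3

f(-1) = 32 > 0, so the root lies in [-1, 5]
f(2) = 35 > 0, so the root lies in [2, 5]
f(3.5) = -27.625 < 0, so the root lies in [2, 3.5]
f(2.75) = 11.1406 > 0, so the root lies in [2.75, 3.5]
f(3.125) = -6.2207 < 0, so the root lies in [2.75, 3.125]
f(2.9375) = 2.9456 > 0, so the root lies in [2.9375, 3.125]
f(3.03125) = -1.5137 < 0, so the root lies in [2.9375, 3.03125]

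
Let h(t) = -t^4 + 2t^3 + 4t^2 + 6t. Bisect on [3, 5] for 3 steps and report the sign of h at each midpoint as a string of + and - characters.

h(4) = -40 < 0, so the root lies in [3, 4]
h(3.5) = 5.6875 > 0, so the root lies in [3.5, 4]
h(3.75) = -13.535156 < 0, so the root lies in [3.5, 3.75]

-+-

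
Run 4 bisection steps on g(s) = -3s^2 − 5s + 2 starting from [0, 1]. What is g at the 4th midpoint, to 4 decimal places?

g(0.5) = -1.25 < 0, so the root lies in [0, 0.5]
g(0.25) = 0.5625 > 0, so the root lies in [0.25, 0.5]
g(0.375) = -0.296875 < 0, so the root lies in [0.25, 0.375]
g(0.3125) = 0.1445 > 0, so the root lies in [0.3125, 0.375]

0.1445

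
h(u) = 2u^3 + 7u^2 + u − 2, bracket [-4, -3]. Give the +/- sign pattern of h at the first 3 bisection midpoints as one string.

-+-

h(-3.5) = -5.5 < 0, so the root lies in [-3.5, -3]
h(-3.25) = 0.03125 > 0, so the root lies in [-3.5, -3.25]
h(-3.375) = -2.527344 < 0, so the root lies in [-3.375, -3.25]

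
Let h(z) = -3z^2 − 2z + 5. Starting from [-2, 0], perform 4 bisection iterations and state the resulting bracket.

[-1.75, -1.625]

z = -1 gives h = 4, positive; keep [-2, -1]
z = -1.5 gives h = 1.25, positive; keep [-2, -1.5]
z = -1.75 gives h = -0.6875, negative; keep [-1.75, -1.5]
z = -1.625 gives h = 0.3281, positive; keep [-1.75, -1.625]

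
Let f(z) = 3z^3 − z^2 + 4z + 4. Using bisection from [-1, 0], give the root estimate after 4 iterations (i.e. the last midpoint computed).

-0.6875

f(-0.5) = 1.375 > 0, so the root lies in [-1, -0.5]
f(-0.75) = -0.828125 < 0, so the root lies in [-0.75, -0.5]
f(-0.625) = 0.376953 > 0, so the root lies in [-0.75, -0.625]
f(-0.6875) = -0.1975 < 0, so the root lies in [-0.6875, -0.625]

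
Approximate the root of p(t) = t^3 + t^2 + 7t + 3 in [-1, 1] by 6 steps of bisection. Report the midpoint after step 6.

m = 0, p(m) = 3 (+); new bracket [-1, 0]
m = -0.5, p(m) = -0.375 (−); new bracket [-0.5, 0]
m = -0.25, p(m) = 1.296875 (+); new bracket [-0.5, -0.25]
m = -0.375, p(m) = 0.4629 (+); new bracket [-0.5, -0.375]
m = -0.4375, p(m) = 0.0452 (+); new bracket [-0.5, -0.4375]
m = -0.46875, p(m) = -0.1645 (−); new bracket [-0.46875, -0.4375]

-0.46875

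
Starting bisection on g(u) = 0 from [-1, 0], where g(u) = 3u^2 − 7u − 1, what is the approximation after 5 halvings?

-0.15625

u = -0.5 gives g = 3.25, positive; keep [-0.5, 0]
u = -0.25 gives g = 0.9375, positive; keep [-0.25, 0]
u = -0.125 gives g = -0.078125, negative; keep [-0.25, -0.125]
u = -0.1875 gives g = 0.418, positive; keep [-0.1875, -0.125]
u = -0.15625 gives g = 0.167, positive; keep [-0.15625, -0.125]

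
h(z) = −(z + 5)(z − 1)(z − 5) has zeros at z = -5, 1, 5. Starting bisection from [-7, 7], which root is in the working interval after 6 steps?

-5

midpoint 0: h = -25 < 0 → [-7, 0]
midpoint -3.5: h = -57.375 < 0 → [-7, -3.5]
midpoint -5.25: h = 16.015625 > 0 → [-5.25, -3.5]
midpoint -4.375: h = -31.4941 < 0 → [-5.25, -4.375]
midpoint -4.8125: h = -10.6941 < 0 → [-5.25, -4.8125]
midpoint -5.03125: h = 1.8907 > 0 → [-5.03125, -4.8125]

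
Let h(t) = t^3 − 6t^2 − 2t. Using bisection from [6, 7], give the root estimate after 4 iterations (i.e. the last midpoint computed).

6.3125

m = 6.5, h(m) = 8.125 (+); new bracket [6, 6.5]
m = 6.25, h(m) = -2.734375 (−); new bracket [6.25, 6.5]
m = 6.375, h(m) = 2.490234 (+); new bracket [6.25, 6.375]
m = 6.3125, h(m) = -0.1726 (−); new bracket [6.3125, 6.375]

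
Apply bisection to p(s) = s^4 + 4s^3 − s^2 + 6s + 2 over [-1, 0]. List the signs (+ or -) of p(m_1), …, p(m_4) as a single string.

s = -0.5 gives p = -1.6875, negative; keep [-0.5, 0]
s = -0.25 gives p = 0.378906, positive; keep [-0.5, -0.25]
s = -0.375 gives p = -0.581787, negative; keep [-0.375, -0.25]
s = -0.3125 gives p = -0.0852, negative; keep [-0.3125, -0.25]

-+--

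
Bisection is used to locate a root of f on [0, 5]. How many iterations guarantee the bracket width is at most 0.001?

Width after n steps is 5/2^n. Need 2^n ≥ 5/0.001 = 5000.
2^12 = 4096 < 5000 ≤ 2^13 = 8192, so n = 13.

13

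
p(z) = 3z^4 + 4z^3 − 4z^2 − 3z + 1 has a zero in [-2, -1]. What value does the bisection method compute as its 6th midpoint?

-1.703125

p(-1.5) = -1.8125 < 0, so the root lies in [-2, -1.5]
p(-1.75) = 0.699219 > 0, so the root lies in [-1.75, -1.5]
p(-1.625) = -0.932861 < 0, so the root lies in [-1.75, -1.625]
p(-1.6875) = -0.2224 < 0, so the root lies in [-1.75, -1.6875]
p(-1.71875) = 0.2105 > 0, so the root lies in [-1.71875, -1.6875]
p(-1.703125) = -0.0127 < 0, so the root lies in [-1.71875, -1.703125]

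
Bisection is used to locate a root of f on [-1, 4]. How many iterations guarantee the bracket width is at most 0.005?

10

Width after n steps is 5/2^n. Need 2^n ≥ 5/0.005 = 1000.
2^9 = 512 < 1000 ≤ 2^10 = 1024, so n = 10.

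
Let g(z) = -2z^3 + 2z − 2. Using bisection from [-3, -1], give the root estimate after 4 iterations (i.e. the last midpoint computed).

-1.375

midpoint -2: g = 10 > 0 → [-2, -1]
midpoint -1.5: g = 1.75 > 0 → [-1.5, -1]
midpoint -1.25: g = -0.59375 < 0 → [-1.5, -1.25]
midpoint -1.375: g = 0.4492 > 0 → [-1.375, -1.25]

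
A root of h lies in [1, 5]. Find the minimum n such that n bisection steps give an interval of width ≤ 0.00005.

17

Width after n steps is 4/2^n. Need 2^n ≥ 4/0.00005 = 80000.
2^16 = 65536 < 80000 ≤ 2^17 = 131072, so n = 17.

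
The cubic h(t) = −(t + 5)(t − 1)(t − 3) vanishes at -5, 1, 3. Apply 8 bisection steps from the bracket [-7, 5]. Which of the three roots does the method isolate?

-5

t = -1 gives h = -32, negative; keep [-7, -1]
t = -4 gives h = -35, negative; keep [-7, -4]
t = -5.5 gives h = 27.625, positive; keep [-5.5, -4]
t = -4.75 gives h = -11.1406, negative; keep [-5.5, -4.75]
t = -5.125 gives h = 6.2207, positive; keep [-5.125, -4.75]
t = -4.9375 gives h = -2.9456, negative; keep [-5.125, -4.9375]
t = -5.03125 gives h = 1.5137, positive; keep [-5.03125, -4.9375]
t = -4.984375 gives h = -0.7466, negative; keep [-5.03125, -4.984375]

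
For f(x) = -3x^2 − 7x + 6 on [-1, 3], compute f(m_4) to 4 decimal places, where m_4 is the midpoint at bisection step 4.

-0.9375

x = 1 gives f = -4, negative; keep [-1, 1]
x = 0 gives f = 6, positive; keep [0, 1]
x = 0.5 gives f = 1.75, positive; keep [0.5, 1]
x = 0.75 gives f = -0.9375, negative; keep [0.5, 0.75]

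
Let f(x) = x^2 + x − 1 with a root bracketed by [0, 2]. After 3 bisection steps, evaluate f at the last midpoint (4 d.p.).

f(1) = 1 > 0, so the root lies in [0, 1]
f(0.5) = -0.25 < 0, so the root lies in [0.5, 1]
f(0.75) = 0.3125 > 0, so the root lies in [0.5, 0.75]

0.3125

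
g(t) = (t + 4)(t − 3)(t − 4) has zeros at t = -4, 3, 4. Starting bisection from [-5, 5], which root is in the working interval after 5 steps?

midpoint 0: g = 48 > 0 → [-5, 0]
midpoint -2.5: g = 53.625 > 0 → [-5, -2.5]
midpoint -3.75: g = 13.078125 > 0 → [-5, -3.75]
midpoint -4.375: g = -23.1621 < 0 → [-4.375, -3.75]
midpoint -4.0625: g = -3.5588 < 0 → [-4.0625, -3.75]

-4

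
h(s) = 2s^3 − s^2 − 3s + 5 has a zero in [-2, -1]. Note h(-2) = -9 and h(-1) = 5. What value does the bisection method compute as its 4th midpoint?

h(-1.5) = 0.5 > 0, so the root lies in [-2, -1.5]
h(-1.75) = -3.53125 < 0, so the root lies in [-1.75, -1.5]
h(-1.625) = -1.347656 < 0, so the root lies in [-1.625, -1.5]
h(-1.5625) = -0.3833 < 0, so the root lies in [-1.5625, -1.5]

-1.5625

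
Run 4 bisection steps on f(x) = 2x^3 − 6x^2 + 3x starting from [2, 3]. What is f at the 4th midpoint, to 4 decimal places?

-0.4155

f(2.5) = 1.25 > 0, so the root lies in [2, 2.5]
f(2.25) = -0.84375 < 0, so the root lies in [2.25, 2.5]
f(2.375) = 0.074219 > 0, so the root lies in [2.25, 2.375]
f(2.3125) = -0.4155 < 0, so the root lies in [2.3125, 2.375]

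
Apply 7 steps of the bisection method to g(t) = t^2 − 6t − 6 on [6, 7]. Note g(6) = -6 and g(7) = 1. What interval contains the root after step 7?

m = 6.5, g(m) = -2.75 (−); new bracket [6.5, 7]
m = 6.75, g(m) = -0.9375 (−); new bracket [6.75, 7]
m = 6.875, g(m) = 0.015625 (+); new bracket [6.75, 6.875]
m = 6.8125, g(m) = -0.4648 (−); new bracket [6.8125, 6.875]
m = 6.84375, g(m) = -0.2256 (−); new bracket [6.84375, 6.875]
m = 6.859375, g(m) = -0.1052 (−); new bracket [6.859375, 6.875]
m = 6.8671875, g(m) = -0.0449 (−); new bracket [6.8671875, 6.875]

[6.8671875, 6.875]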